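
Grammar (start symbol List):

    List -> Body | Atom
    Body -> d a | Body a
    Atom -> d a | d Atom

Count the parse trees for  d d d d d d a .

Parse trees for d d d d d d a:
  [List [Atom d [Atom d [Atom d [Atom d [Atom d [Atom d a]]]]]]]

1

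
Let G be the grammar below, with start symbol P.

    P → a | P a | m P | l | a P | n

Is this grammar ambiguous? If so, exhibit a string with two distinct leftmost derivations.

Witness: a a

Derivation 1: P ⇒ P a ⇒ a a
Derivation 2: P ⇒ a P ⇒ a a

Two distinct leftmost derivations for the same string.

Ambiguous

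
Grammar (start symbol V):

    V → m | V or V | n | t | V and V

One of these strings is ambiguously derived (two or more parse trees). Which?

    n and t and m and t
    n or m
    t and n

n and t and m and t

n and t and m and t: 5 trees
n or m: 1 tree
t and n: 1 tree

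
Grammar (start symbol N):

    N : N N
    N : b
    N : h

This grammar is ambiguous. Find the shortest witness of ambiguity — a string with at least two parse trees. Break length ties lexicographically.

length 1: no string has ≥2 trees
length 2: no string has ≥2 trees
length 3: b b b has 2 parse trees

Two derivations of b b b:
  N ⇒ N N ⇒ N N N ⇒ b N N ⇒ b b N ⇒ b b b
  N ⇒ N N ⇒ b N ⇒ b N N ⇒ b b N ⇒ b b b

b b b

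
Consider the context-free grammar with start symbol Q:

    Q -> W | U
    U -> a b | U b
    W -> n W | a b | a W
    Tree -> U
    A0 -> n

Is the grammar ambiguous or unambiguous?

Ambiguous

Witness: a b

Derivation 1: Q ⇒ W ⇒ a b
Derivation 2: Q ⇒ U ⇒ a b

Two distinct leftmost derivations for the same string.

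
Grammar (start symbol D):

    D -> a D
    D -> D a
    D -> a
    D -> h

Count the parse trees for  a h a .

2

Parse trees for a h a:
  [D a [D [D h] a]]
  [D [D a [D h]] a]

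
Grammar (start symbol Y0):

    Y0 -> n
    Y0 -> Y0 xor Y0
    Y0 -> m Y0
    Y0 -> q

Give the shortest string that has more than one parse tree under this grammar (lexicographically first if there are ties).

m n xor n

length 1: no string has ≥2 trees
length 2: no string has ≥2 trees
length 3: no string has ≥2 trees
length 4: m n xor n has 2 parse trees

Two derivations of m n xor n:
  Y0 ⇒ Y0 xor Y0 ⇒ m Y0 xor Y0 ⇒ m n xor Y0 ⇒ m n xor n
  Y0 ⇒ m Y0 ⇒ m Y0 xor Y0 ⇒ m n xor Y0 ⇒ m n xor n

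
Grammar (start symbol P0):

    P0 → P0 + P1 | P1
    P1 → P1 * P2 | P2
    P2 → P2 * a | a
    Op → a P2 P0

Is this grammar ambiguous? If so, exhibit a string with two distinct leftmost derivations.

Ambiguous

Witness: a * a

Derivation 1: P0 ⇒ P1 ⇒ P1 * P2 ⇒ P2 * P2 ⇒ a * P2 ⇒ a * a
Derivation 2: P0 ⇒ P1 ⇒ P2 ⇒ P2 * a ⇒ a * a

Two distinct leftmost derivations for the same string.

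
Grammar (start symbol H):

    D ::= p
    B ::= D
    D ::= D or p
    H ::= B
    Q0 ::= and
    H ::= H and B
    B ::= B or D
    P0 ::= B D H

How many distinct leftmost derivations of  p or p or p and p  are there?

4

Parse trees for p or p or p and p:
  [H [H [B [D [D [D p] or p] or p]]] and [B [D p]]]
  [H [H [B [B [D p]] or [D [D p] or p]]] and [B [D p]]]
  [H [H [B [B [D [D p] or p]] or [D p]]] and [B [D p]]]
  [H [H [B [B [B [D p]] or [D p]] or [D p]]] and [B [D p]]]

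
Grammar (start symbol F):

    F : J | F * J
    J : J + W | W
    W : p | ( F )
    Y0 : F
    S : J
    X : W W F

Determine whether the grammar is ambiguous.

Only F, J, W are reachable from F; ignoring the rest: F → F * J | J  ;  J → J + W | W  — a left-associative chain with W at the bottom. Each string factors uniquely by precedence.

Unambiguous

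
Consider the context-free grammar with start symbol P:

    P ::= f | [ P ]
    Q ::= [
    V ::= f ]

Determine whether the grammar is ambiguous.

Unambiguous

(Q, V are unreachable from P, so their rules don't affect L(P).) Each string is a nest of matched brackets around a single atom. An opening bracket forces the recursive rule; an atom forces the base rule.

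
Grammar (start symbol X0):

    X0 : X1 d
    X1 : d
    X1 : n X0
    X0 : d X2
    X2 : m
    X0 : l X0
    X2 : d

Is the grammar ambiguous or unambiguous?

Ambiguous

Witness: d d

Derivation 1: X0 ⇒ X1 d ⇒ d d
Derivation 2: X0 ⇒ d X2 ⇒ d d

Two distinct leftmost derivations for the same string.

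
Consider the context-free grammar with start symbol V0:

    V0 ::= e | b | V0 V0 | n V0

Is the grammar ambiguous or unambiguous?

Ambiguous

Witness: b b b

Derivation 1: V0 ⇒ V0 V0 ⇒ b V0 ⇒ b V0 V0 ⇒ b b V0 ⇒ b b b
Derivation 2: V0 ⇒ V0 V0 ⇒ V0 V0 V0 ⇒ b V0 V0 ⇒ b b V0 ⇒ b b b

Two distinct leftmost derivations for the same string.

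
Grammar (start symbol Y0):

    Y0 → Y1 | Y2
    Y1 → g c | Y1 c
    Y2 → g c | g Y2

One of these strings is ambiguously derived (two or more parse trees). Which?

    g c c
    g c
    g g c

g c c: 1 tree
g c: 2 trees
g g c: 1 tree

g c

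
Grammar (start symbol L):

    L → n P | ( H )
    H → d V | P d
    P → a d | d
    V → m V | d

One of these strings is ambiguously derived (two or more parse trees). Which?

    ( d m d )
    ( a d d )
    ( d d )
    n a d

( d d )

( d m d ): 1 tree
( a d d ): 1 tree
( d d ): 2 trees
n a d: 1 tree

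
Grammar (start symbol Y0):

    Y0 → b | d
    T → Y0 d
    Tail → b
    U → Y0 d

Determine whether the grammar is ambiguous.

Unambiguous

(T, Tail, U are unreachable from Y0, so their rules don't affect L(Y0).) Restricted to the reachable nonterminals, every rule has the form A → t or A → t B, and no two rules for the same A share a first terminal. The grammar encodes a DFA — one run per string.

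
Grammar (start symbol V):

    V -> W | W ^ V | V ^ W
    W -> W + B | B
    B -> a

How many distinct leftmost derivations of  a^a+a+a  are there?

2

Parse trees for a^a+a+a:
  [V [W [B a]] ^ [V [W [W [W [B a]] + [B a]] + [B a]]]]
  [V [V [W [B a]]] ^ [W [W [W [B a]] + [B a]] + [B a]]]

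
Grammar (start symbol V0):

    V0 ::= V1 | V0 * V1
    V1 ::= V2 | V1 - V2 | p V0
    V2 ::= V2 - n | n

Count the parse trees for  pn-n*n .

Parse trees for pn-n*n:
  [V0 [V1 p [V0 [V0 [V1 [V2 [V2 n] - n]]] * [V1 [V2 n]]]]]
  [V0 [V1 p [V0 [V0 [V1 [V1 [V2 n]] - [V2 n]]] * [V1 [V2 n]]]]]
  [V0 [V0 [V1 [V1 p [V0 [V1 [V2 n]]]] - [V2 n]]] * [V1 [V2 n]]]
  [V0 [V0 [V1 p [V0 [V1 [V2 [V2 n] - n]]]]] * [V1 [V2 n]]]
  [V0 [V0 [V1 p [V0 [V1 [V1 [V2 n]] - [V2 n]]]]] * [V1 [V2 n]]]

5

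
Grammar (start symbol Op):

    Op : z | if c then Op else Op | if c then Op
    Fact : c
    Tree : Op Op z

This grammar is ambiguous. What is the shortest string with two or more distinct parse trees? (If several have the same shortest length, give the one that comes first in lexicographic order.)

if c then if c then z else z

length 1: no string has ≥2 trees
length 4: no string has ≥2 trees
length 6: no string has ≥2 trees
length 7: no string has ≥2 trees
length 9: if c then if c then z else z has 2 parse trees

Two derivations of if c then if c then z else z:
  Op ⇒ if c then Op else Op ⇒ if c then if c then Op else Op ⇒ if c then if c then z else Op ⇒ if c then if c then z else z
  Op ⇒ if c then Op ⇒ if c then if c then Op else Op ⇒ if c then if c then z else Op ⇒ if c then if c then z else z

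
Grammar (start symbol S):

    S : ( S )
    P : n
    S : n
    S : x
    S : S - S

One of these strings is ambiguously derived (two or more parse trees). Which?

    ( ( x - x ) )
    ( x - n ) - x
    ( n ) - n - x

( ( x - x ) ): 1 tree
( x - n ) - x: 1 tree
( n ) - n - x: 2 trees

( n ) - n - x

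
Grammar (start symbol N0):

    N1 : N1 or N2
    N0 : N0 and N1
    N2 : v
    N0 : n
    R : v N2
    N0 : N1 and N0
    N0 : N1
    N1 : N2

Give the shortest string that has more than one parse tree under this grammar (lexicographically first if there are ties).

v and v

length 1: no string has ≥2 trees
length 3: v and v has 2 parse trees

Two derivations of v and v:
  N0 ⇒ N0 and N1 ⇒ N1 and N1 ⇒ N2 and N1 ⇒ v and N1 ⇒ v and N2 ⇒ v and v
  N0 ⇒ N1 and N0 ⇒ N2 and N0 ⇒ v and N0 ⇒ v and N1 ⇒ v and N2 ⇒ v and v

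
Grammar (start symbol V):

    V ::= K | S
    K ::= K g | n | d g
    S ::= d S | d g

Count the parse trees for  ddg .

Parse trees for ddg:
  [V [S d [S d g]]]

1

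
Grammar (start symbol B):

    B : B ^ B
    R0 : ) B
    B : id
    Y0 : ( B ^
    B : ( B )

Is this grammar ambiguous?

Witness: id ^ id ^ id

Derivation 1: B ⇒ B ^ B ⇒ B ^ B ^ B ⇒ id ^ B ^ B ⇒ id ^ id ^ B ⇒ id ^ id ^ id
Derivation 2: B ⇒ B ^ B ⇒ id ^ B ⇒ id ^ B ^ B ⇒ id ^ id ^ B ⇒ id ^ id ^ id

Two distinct leftmost derivations for the same string.

Ambiguous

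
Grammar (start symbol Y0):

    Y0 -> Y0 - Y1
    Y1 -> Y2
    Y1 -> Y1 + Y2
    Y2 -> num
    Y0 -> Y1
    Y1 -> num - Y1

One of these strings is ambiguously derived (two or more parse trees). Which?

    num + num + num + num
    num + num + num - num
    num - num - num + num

num + num + num + num: 1 tree
num + num + num - num: 1 tree
num - num - num + num: 7 trees

num - num - num + num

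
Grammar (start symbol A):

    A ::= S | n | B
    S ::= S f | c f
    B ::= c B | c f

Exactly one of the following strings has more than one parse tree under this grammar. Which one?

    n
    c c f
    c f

n: 1 tree
c c f: 1 tree
c f: 2 trees

c f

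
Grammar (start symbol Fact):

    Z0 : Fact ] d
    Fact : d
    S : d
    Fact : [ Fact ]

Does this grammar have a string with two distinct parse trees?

Unambiguous

(S, Z0 are unreachable from Fact, so their rules don't affect L(Fact).) Each string is a nest of matched brackets around a single atom. An opening bracket forces the recursive rule; an atom forces the base rule.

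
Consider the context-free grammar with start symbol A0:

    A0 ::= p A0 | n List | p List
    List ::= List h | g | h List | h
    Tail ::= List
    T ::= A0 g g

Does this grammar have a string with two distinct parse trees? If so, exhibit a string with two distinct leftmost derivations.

Witness: n h h

Derivation 1: A0 ⇒ n List ⇒ n List h ⇒ n h h
Derivation 2: A0 ⇒ n List ⇒ n h List ⇒ n h h

Two distinct leftmost derivations for the same string.

Ambiguous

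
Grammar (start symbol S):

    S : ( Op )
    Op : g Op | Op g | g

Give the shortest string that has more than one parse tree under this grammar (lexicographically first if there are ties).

length 3: no string has ≥2 trees
length 4: ( g g ) has 2 parse trees

Two derivations of ( g g ):
  S ⇒ ( Op ) ⇒ ( g Op ) ⇒ ( g g )
  S ⇒ ( Op ) ⇒ ( Op g ) ⇒ ( g g )

( g g )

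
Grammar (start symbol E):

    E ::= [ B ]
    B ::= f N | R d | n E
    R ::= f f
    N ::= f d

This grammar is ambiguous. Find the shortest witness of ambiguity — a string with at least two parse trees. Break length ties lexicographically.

length 5: [ f f d ] has 2 parse trees

Two derivations of [ f f d ]:
  E ⇒ [ B ] ⇒ [ f N ] ⇒ [ f f d ]
  E ⇒ [ B ] ⇒ [ R d ] ⇒ [ f f d ]

[ f f d ]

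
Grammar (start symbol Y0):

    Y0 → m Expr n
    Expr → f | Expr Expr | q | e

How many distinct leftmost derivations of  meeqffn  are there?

14

Parse trees for meeqffn (showing first 6 of 14):
  [Y0 m [Expr [Expr e] [Expr [Expr e] [Expr [Expr q] [Expr [Expr f] [Expr f]]]]] n]
  [Y0 m [Expr [Expr e] [Expr [Expr e] [Expr [Expr [Expr q] [Expr f]] [Expr f]]]] n]
  [Y0 m [Expr [Expr e] [Expr [Expr [Expr e] [Expr q]] [Expr [Expr f] [Expr f]]]] n]
  [Y0 m [Expr [Expr e] [Expr [Expr [Expr e] [Expr [Expr q] [Expr f]]] [Expr f]]] n]
  [Y0 m [Expr [Expr e] [Expr [Expr [Expr [Expr e] [Expr q]] [Expr f]] [Expr f]]] n]
  [Y0 m [Expr [Expr [Expr e] [Expr e]] [Expr [Expr q] [Expr [Expr f] [Expr f]]]] n]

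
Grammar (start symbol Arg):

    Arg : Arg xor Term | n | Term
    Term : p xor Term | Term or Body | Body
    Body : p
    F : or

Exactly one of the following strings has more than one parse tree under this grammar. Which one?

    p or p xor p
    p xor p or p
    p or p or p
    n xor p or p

p or p xor p: 1 tree
p xor p or p: 3 trees
p or p or p: 1 tree
n xor p or p: 1 tree

p xor p or p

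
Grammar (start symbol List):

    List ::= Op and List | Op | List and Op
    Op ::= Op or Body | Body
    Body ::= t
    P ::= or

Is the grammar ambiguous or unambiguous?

Ambiguous

Witness: t and t

Derivation 1: List ⇒ Op and List ⇒ Body and List ⇒ t and List ⇒ t and Op ⇒ t and Body ⇒ t and t
Derivation 2: List ⇒ List and Op ⇒ Op and Op ⇒ Body and Op ⇒ t and Op ⇒ t and Body ⇒ t and t

Two distinct leftmost derivations for the same string.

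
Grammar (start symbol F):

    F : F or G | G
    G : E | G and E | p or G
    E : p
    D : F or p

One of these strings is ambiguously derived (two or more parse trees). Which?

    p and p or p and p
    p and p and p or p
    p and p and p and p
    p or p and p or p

p or p and p or p

p and p or p and p: 1 tree
p and p and p or p: 1 tree
p and p and p and p: 1 tree
p or p and p or p: 3 trees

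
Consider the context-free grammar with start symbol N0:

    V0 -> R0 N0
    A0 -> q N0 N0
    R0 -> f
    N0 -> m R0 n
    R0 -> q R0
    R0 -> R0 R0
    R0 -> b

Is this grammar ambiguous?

Witness: m b b b n

Derivation 1: N0 ⇒ m R0 n ⇒ m R0 R0 n ⇒ m R0 R0 R0 n ⇒ m b R0 R0 n ⇒ m b b R0 n ⇒ m b b b n
Derivation 2: N0 ⇒ m R0 n ⇒ m R0 R0 n ⇒ m b R0 n ⇒ m b R0 R0 n ⇒ m b b R0 n ⇒ m b b b n

Two distinct leftmost derivations for the same string.

Ambiguous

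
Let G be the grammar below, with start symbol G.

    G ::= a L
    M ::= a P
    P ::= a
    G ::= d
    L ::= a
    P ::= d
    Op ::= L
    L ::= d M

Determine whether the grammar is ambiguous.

Unambiguous

(Op is unreachable from G, so its rules don't affect L(G).) The reachable rules are right-linear with at most one rule per (nonterminal, next-terminal) pair. Each input token forces the next rule, so parsing is deterministic.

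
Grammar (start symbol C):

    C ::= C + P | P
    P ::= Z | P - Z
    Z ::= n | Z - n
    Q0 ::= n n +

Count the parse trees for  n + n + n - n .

Parse trees for n + n + n - n:
  [C [C [C [P [Z n]]] + [P [Z n]]] + [P [Z [Z n] - n]]]
  [C [C [C [P [Z n]]] + [P [Z n]]] + [P [P [Z n]] - [Z n]]]

2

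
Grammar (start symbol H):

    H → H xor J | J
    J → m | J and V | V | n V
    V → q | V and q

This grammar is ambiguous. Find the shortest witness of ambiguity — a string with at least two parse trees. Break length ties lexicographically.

length 1: no string has ≥2 trees
length 2: no string has ≥2 trees
length 3: q and q has 2 parse trees

Two derivations of q and q:
  H ⇒ J ⇒ J and V ⇒ V and V ⇒ q and V ⇒ q and q
  H ⇒ J ⇒ V ⇒ V and q ⇒ q and q

q and q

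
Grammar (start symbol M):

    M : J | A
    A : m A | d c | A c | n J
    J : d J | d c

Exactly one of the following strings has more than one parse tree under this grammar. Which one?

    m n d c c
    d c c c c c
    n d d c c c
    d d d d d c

m n d c c: 2 trees
d c c c c c: 1 tree
n d d c c c: 1 tree
d d d d d c: 1 tree

m n d c c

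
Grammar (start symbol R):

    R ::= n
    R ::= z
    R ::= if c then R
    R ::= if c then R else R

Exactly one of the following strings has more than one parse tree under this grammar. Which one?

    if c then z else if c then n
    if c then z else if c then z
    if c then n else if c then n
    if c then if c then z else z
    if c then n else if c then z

if c then if c then z else z

if c then z else if c then n: 1 tree
if c then z else if c then z: 1 tree
if c then n else if c then n: 1 tree
if c then if c then z else z: 2 trees
if c then n else if c then z: 1 tree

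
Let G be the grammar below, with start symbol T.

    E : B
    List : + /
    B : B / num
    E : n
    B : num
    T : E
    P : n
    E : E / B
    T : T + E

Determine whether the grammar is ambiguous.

Ambiguous

Witness: num / num

Derivation 1: T ⇒ E ⇒ B ⇒ B / num ⇒ num / num
Derivation 2: T ⇒ E ⇒ E / B ⇒ B / B ⇒ num / B ⇒ num / num

Two distinct leftmost derivations for the same string.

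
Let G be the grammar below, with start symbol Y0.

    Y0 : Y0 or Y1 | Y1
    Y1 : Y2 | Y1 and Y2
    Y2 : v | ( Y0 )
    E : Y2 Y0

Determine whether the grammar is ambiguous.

Unambiguous

Only Y0, Y1, Y2 are reachable from Y0; ignoring the rest: Y0 → Y0 or Y1 | Y1  ;  Y1 → Y1 and Y2 | Y2  — a left-associative chain with Y2 at the bottom. Each string factors uniquely by precedence.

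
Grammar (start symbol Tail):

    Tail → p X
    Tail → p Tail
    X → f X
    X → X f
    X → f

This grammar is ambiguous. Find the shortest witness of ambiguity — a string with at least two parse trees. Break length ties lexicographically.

p f f

length 2: no string has ≥2 trees
length 3: p f f has 2 parse trees

Two derivations of p f f:
  Tail ⇒ p X ⇒ p f X ⇒ p f f
  Tail ⇒ p X ⇒ p X f ⇒ p f f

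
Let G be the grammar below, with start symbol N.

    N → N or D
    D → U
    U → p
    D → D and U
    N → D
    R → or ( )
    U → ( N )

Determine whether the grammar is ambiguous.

Unambiguous

Only N, D, U are reachable from N; ignoring the rest: This is a standard precedence ladder (N over D over U), with each level left-recursive on its own operator ('or' at N, 'and' at D). That structure is LR(1), hence unambiguous.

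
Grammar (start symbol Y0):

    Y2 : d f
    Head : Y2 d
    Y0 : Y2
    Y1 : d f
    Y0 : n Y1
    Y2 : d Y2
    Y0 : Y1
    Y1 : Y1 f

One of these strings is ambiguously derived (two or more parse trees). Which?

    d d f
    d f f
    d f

d f

d d f: 1 tree
d f f: 1 tree
d f: 2 trees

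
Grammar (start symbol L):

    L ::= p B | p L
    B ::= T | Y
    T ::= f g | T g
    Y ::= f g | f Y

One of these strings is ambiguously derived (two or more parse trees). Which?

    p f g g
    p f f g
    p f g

p f g g: 1 tree
p f f g: 1 tree
p f g: 2 trees

p f g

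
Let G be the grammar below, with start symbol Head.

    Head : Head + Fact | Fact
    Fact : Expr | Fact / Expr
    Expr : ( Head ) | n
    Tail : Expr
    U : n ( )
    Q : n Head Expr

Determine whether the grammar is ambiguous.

Only Head, Fact, Expr are reachable from Head; ignoring the rest: This is a standard precedence ladder (Head over Fact over Expr), with each level left-recursive on its own operator ('+' at Head, '/' at Fact). That structure is LR(1), hence unambiguous.

Unambiguous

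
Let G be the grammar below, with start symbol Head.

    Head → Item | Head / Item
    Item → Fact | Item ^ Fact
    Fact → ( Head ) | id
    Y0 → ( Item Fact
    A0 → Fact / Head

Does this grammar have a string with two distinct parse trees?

Unambiguous

(Y0, A0 are unreachable from Head, so their rules don't affect L(Head).) The grammar is stratified — Head handles '/' (left-recursive), Item handles '^', Fact atoms. Each operator has a fixed associativity and precedence level, so every string has one parse.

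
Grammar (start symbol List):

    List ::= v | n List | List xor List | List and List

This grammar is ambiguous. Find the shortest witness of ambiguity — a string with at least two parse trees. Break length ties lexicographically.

length 1: no string has ≥2 trees
length 2: no string has ≥2 trees
length 3: no string has ≥2 trees
length 4: n v and v has 2 parse trees

Two derivations of n v and v:
  List ⇒ n List ⇒ n List and List ⇒ n v and List ⇒ n v and v
  List ⇒ List and List ⇒ n List and List ⇒ n v and List ⇒ n v and v

n v and v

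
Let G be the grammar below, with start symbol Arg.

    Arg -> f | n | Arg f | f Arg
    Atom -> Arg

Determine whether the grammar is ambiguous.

Ambiguous

Witness: f f

Derivation 1: Arg ⇒ Arg f ⇒ f f
Derivation 2: Arg ⇒ f Arg ⇒ f f

Two distinct leftmost derivations for the same string.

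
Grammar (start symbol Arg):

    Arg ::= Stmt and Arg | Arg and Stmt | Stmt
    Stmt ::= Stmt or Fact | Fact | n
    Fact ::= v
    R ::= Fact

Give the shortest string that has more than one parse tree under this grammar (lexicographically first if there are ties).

length 1: no string has ≥2 trees
length 3: n and n has 2 parse trees

Two derivations of n and n:
  Arg ⇒ Stmt and Arg ⇒ n and Arg ⇒ n and Stmt ⇒ n and n
  Arg ⇒ Arg and Stmt ⇒ Stmt and Stmt ⇒ n and Stmt ⇒ n and n

n and n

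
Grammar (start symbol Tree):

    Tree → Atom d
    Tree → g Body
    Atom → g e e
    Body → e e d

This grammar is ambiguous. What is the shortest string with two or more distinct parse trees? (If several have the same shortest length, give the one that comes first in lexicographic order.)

length 4: g e e d has 2 parse trees

Two derivations of g e e d:
  Tree ⇒ Atom d ⇒ g e e d
  Tree ⇒ g Body ⇒ g e e d

g e e d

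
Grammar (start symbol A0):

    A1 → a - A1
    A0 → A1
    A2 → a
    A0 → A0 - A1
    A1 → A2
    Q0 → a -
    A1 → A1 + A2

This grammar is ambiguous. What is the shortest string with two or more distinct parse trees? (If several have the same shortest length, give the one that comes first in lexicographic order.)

a - a

length 1: no string has ≥2 trees
length 3: a - a has 2 parse trees

Two derivations of a - a:
  A0 ⇒ A1 ⇒ a - A1 ⇒ a - A2 ⇒ a - a
  A0 ⇒ A0 - A1 ⇒ A1 - A1 ⇒ A2 - A1 ⇒ a - A1 ⇒ a - A2 ⇒ a - a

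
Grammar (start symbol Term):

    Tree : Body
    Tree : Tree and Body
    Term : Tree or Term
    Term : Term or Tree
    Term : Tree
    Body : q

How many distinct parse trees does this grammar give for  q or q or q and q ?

4

Parse trees for q or q or q and q:
  [Term [Tree [Body q]] or [Term [Tree [Body q]] or [Term [Tree [Tree [Body q]] and [Body q]]]]]
  [Term [Tree [Body q]] or [Term [Term [Tree [Body q]]] or [Tree [Tree [Body q]] and [Body q]]]]
  [Term [Term [Tree [Body q]] or [Term [Tree [Body q]]]] or [Tree [Tree [Body q]] and [Body q]]]
  [Term [Term [Term [Tree [Body q]]] or [Tree [Body q]]] or [Tree [Tree [Body q]] and [Body q]]]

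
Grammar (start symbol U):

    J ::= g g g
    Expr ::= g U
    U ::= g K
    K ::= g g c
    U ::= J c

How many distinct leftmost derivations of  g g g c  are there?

2

Parse trees for g g g c:
  [U g [K g g c]]
  [U [J g g g] c]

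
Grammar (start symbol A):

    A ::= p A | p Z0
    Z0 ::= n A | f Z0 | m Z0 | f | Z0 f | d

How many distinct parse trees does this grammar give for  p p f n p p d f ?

3

Parse trees for p p f n p p d f:
  [A p [A p [Z0 f [Z0 n [A p [A p [Z0 [Z0 d] f]]]]]]]
  [A p [A p [Z0 f [Z0 [Z0 n [A p [A p [Z0 d]]]] f]]]]
  [A p [A p [Z0 [Z0 f [Z0 n [A p [A p [Z0 d]]]]] f]]]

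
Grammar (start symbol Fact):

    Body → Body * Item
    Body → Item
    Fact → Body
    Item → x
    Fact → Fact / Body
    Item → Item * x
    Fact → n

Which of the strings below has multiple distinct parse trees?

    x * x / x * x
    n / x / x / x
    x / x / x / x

x * x / x * x: 4 trees
n / x / x / x: 1 tree
x / x / x / x: 1 tree

x * x / x * x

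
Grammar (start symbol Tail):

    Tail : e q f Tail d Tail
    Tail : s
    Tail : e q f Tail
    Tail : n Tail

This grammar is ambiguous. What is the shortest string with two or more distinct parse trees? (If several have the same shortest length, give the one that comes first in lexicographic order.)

length 1: no string has ≥2 trees
length 2: no string has ≥2 trees
length 3: no string has ≥2 trees
length 4: no string has ≥2 trees
length 5: no string has ≥2 trees
length 6: no string has ≥2 trees
length 7: no string has ≥2 trees
length 8: no string has ≥2 trees
length 9: e q f e q f s d s has 2 parse trees

Two derivations of e q f e q f s d s:
  Tail ⇒ e q f Tail d Tail ⇒ e q f e q f Tail d Tail ⇒ e q f e q f s d Tail ⇒ e q f e q f s d s
  Tail ⇒ e q f Tail ⇒ e q f e q f Tail d Tail ⇒ e q f e q f s d Tail ⇒ e q f e q f s d s

e q f e q f s d s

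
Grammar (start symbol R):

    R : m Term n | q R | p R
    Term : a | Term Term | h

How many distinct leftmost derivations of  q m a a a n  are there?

2

Parse trees for q m a a a n:
  [R q [R m [Term [Term a] [Term [Term a] [Term a]]] n]]
  [R q [R m [Term [Term [Term a] [Term a]] [Term a]] n]]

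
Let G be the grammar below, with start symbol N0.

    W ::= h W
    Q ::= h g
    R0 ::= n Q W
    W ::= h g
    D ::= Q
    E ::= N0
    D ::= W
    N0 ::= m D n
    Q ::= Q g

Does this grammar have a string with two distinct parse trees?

Witness: m h g n

Derivation 1: N0 ⇒ m D n ⇒ m Q n ⇒ m h g n
Derivation 2: N0 ⇒ m D n ⇒ m W n ⇒ m h g n

Two distinct leftmost derivations for the same string.

Ambiguous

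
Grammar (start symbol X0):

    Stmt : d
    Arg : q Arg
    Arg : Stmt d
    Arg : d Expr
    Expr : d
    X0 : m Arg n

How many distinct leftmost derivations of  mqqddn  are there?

2

Parse trees for mqqddn:
  [X0 m [Arg q [Arg q [Arg [Stmt d] d]]] n]
  [X0 m [Arg q [Arg q [Arg d [Expr d]]]] n]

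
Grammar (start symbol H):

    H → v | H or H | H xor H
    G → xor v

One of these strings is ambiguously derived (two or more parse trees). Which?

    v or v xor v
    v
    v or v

v or v xor v

v or v xor v: 2 trees
v: 1 tree
v or v: 1 tree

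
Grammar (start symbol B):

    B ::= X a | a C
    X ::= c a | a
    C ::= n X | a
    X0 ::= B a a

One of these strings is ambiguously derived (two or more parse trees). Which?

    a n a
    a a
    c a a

a n a: 1 tree
a a: 2 trees
c a a: 1 tree

a a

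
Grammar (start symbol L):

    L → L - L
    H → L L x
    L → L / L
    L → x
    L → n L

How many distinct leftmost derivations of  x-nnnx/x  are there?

5

Parse trees for x-nnnx/x:
  [L [L x] - [L [L n [L n [L n [L x]]]] / [L x]]]
  [L [L x] - [L n [L [L n [L n [L x]]] / [L x]]]]
  [L [L x] - [L n [L n [L [L n [L x]] / [L x]]]]]
  [L [L x] - [L n [L n [L n [L [L x] / [L x]]]]]]
  [L [L [L x] - [L n [L n [L n [L x]]]]] / [L x]]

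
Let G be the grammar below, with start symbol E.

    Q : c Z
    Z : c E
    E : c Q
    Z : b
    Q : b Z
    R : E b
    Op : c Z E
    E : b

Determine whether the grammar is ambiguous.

Only E, Q, Z are reachable from E; ignoring the rest: Each reachable nonterminal has at most one production per leading terminal, and all productions are right-linear; the derivation is determined token-by-token.

Unambiguous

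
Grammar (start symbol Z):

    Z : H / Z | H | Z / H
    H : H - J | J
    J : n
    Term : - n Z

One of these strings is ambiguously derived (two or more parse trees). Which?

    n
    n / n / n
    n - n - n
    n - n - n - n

n / n / n

n: 1 tree
n / n / n: 4 trees
n - n - n: 1 tree
n - n - n - n: 1 tree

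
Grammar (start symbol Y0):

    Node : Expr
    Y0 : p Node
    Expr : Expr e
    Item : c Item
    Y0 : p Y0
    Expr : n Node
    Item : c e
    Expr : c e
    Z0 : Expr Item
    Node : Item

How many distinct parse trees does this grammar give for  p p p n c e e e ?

Parse trees for p p p n c e e e:
  [Y0 p [Y0 p [Y0 p [Node [Expr [Expr [Expr n [Node [Expr c e]]] e] e]]]]]
  [Y0 p [Y0 p [Y0 p [Node [Expr [Expr [Expr n [Node [Item c e]]] e] e]]]]]
  [Y0 p [Y0 p [Y0 p [Node [Expr [Expr n [Node [Expr [Expr c e] e]]] e]]]]]
  [Y0 p [Y0 p [Y0 p [Node [Expr n [Node [Expr [Expr [Expr c e] e] e]]]]]]]

4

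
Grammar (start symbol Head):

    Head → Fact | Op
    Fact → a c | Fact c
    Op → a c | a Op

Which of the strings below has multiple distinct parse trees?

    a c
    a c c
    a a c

a c: 2 trees
a c c: 1 tree
a a c: 1 tree

a c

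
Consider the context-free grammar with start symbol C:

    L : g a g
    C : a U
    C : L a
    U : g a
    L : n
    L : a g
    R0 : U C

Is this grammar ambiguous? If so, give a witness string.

Ambiguous

Witness: a g a

Derivation 1: C ⇒ a U ⇒ a g a
Derivation 2: C ⇒ L a ⇒ a g a

Two distinct leftmost derivations for the same string.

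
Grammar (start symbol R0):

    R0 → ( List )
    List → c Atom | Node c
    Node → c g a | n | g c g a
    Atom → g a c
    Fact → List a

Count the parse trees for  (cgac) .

2

Parse trees for (cgac):
  [R0 ( [List c [Atom g a c]] )]
  [R0 ( [List [Node c g a] c] )]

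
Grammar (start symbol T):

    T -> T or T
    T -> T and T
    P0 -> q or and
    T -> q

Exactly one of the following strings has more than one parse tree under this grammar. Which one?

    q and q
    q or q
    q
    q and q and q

q and q: 1 tree
q or q: 1 tree
q: 1 tree
q and q and q: 2 trees

q and q and q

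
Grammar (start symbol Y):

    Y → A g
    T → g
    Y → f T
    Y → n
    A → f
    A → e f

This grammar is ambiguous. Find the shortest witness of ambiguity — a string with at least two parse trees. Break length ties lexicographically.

f g

length 1: no string has ≥2 trees
length 2: f g has 2 parse trees

Two derivations of f g:
  Y ⇒ A g ⇒ f g
  Y ⇒ f T ⇒ f g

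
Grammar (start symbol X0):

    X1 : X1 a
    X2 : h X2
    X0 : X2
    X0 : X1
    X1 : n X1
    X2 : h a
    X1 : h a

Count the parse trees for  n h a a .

2

Parse trees for n h a a:
  [X0 [X1 [X1 n [X1 h a]] a]]
  [X0 [X1 n [X1 [X1 h a] a]]]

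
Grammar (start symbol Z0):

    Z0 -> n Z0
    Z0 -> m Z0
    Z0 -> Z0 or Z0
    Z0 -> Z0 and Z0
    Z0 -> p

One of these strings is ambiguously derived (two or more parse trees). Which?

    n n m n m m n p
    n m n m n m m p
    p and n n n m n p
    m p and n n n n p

m p and n n n n p

n n m n m m n p: 1 tree
n m n m n m m p: 1 tree
p and n n n m n p: 1 tree
m p and n n n n p: 2 trees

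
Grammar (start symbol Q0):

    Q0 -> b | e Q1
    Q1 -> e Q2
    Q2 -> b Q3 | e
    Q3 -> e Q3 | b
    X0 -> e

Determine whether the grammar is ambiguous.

Unambiguous

(X0 is unreachable from Q0, so its rules don't affect L(Q0).) The reachable rules are right-linear with at most one rule per (nonterminal, next-terminal) pair. Each input token forces the next rule, so parsing is deterministic.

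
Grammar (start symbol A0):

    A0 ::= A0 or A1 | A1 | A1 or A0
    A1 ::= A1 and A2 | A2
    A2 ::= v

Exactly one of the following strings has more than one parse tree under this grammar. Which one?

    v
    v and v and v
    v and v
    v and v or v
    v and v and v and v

v: 1 tree
v and v and v: 1 tree
v and v: 1 tree
v and v or v: 2 trees
v and v and v and v: 1 tree

v and v or v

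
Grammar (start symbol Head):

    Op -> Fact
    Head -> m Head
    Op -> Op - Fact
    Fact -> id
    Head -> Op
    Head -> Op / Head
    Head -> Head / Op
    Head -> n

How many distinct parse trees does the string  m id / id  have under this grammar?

Parse trees for m id / id:
  [Head m [Head [Op [Fact id]] / [Head [Op [Fact id]]]]]
  [Head m [Head [Head [Op [Fact id]]] / [Op [Fact id]]]]
  [Head [Head m [Head [Op [Fact id]]]] / [Op [Fact id]]]

3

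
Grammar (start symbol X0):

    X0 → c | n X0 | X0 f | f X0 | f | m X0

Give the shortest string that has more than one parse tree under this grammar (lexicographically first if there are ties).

f f

length 1: no string has ≥2 trees
length 2: f f has 2 parse trees

Two derivations of f f:
  X0 ⇒ X0 f ⇒ f f
  X0 ⇒ f X0 ⇒ f f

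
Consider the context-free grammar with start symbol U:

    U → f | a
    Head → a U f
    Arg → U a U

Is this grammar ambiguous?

Unambiguous

Only U is reachable from U; ignoring the rest: Restricted to the reachable nonterminals, every rule has the form A → t or A → t B, and no two rules for the same A share a first terminal. The grammar encodes a DFA — one run per string.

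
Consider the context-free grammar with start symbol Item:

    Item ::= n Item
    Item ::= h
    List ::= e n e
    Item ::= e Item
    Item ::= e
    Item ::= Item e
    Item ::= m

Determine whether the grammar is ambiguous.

Ambiguous

Witness: e e

Derivation 1: Item ⇒ e Item ⇒ e e
Derivation 2: Item ⇒ Item e ⇒ e e

Two distinct leftmost derivations for the same string.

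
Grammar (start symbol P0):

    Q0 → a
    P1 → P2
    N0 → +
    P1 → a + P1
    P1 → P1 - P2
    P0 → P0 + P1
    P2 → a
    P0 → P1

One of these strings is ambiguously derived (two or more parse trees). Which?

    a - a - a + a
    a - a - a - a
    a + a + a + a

a - a - a + a: 1 tree
a - a - a - a: 1 tree
a + a + a + a: 8 trees

a + a + a + a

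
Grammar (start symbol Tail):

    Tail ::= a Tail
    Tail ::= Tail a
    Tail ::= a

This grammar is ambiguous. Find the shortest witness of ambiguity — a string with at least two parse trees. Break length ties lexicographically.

a a

length 1: no string has ≥2 trees
length 2: a a has 2 parse trees

Two derivations of a a:
  Tail ⇒ a Tail ⇒ a a
  Tail ⇒ Tail a ⇒ a a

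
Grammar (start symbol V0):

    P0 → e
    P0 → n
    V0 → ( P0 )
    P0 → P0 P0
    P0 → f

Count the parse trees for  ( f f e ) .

2

Parse trees for ( f f e ):
  [V0 ( [P0 [P0 f] [P0 [P0 f] [P0 e]]] )]
  [V0 ( [P0 [P0 [P0 f] [P0 f]] [P0 e]] )]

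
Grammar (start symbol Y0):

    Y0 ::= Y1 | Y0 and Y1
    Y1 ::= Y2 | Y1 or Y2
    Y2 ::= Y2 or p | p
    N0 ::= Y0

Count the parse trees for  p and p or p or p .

4

Parse trees for p and p or p or p:
  [Y0 [Y0 [Y1 [Y2 p]]] and [Y1 [Y2 [Y2 [Y2 p] or p] or p]]]
  [Y0 [Y0 [Y1 [Y2 p]]] and [Y1 [Y1 [Y2 p]] or [Y2 [Y2 p] or p]]]
  [Y0 [Y0 [Y1 [Y2 p]]] and [Y1 [Y1 [Y2 [Y2 p] or p]] or [Y2 p]]]
  [Y0 [Y0 [Y1 [Y2 p]]] and [Y1 [Y1 [Y1 [Y2 p]] or [Y2 p]] or [Y2 p]]]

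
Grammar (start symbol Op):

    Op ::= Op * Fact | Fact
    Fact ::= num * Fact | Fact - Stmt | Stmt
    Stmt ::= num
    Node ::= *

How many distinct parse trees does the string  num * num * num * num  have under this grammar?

Parse trees for num * num * num * num:
  [Op [Op [Fact [Stmt num]]] * [Fact num * [Fact num * [Fact [Stmt num]]]]]
  [Op [Op [Op [Fact [Stmt num]]] * [Fact [Stmt num]]] * [Fact num * [Fact [Stmt num]]]]
  [Op [Op [Fact num * [Fact [Stmt num]]]] * [Fact num * [Fact [Stmt num]]]]
  [Op [Op [Op [Fact [Stmt num]]] * [Fact num * [Fact [Stmt num]]]] * [Fact [Stmt num]]]
  [Op [Op [Op [Op [Fact [Stmt num]]] * [Fact [Stmt num]]] * [Fact [Stmt num]]] * [Fact [Stmt num]]]
  [Op [Op [Op [Fact num * [Fact [Stmt num]]]] * [Fact [Stmt num]]] * [Fact [Stmt num]]]
  [Op [Op [Fact num * [Fact num * [Fact [Stmt num]]]]] * [Fact [Stmt num]]]
  [Op [Fact num * [Fact num * [Fact num * [Fact [Stmt num]]]]]]

8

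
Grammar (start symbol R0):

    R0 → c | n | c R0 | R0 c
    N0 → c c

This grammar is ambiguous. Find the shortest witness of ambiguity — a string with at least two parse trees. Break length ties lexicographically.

length 1: no string has ≥2 trees
length 2: c c has 2 parse trees

Two derivations of c c:
  R0 ⇒ c R0 ⇒ c c
  R0 ⇒ R0 c ⇒ c c

c c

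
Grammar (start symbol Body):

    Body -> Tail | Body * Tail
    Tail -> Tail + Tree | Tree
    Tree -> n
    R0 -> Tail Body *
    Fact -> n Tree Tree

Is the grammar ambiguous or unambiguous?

(R0, Fact are unreachable from Body, so their rules don't affect L(Body).) The grammar is stratified — Body handles '*' (left-recursive), Tail handles '+', Tree atoms. Each operator has a fixed associativity and precedence level, so every string has one parse.

Unambiguous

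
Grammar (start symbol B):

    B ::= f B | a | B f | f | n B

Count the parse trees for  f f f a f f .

Parse trees for f f f a f f (showing first 6 of 10):
  [B f [B f [B f [B [B [B a] f] f]]]]
  [B f [B f [B [B f [B [B a] f]] f]]]
  [B f [B f [B [B [B f [B a]] f] f]]]
  [B f [B [B f [B f [B [B a] f]]] f]]
  [B f [B [B f [B [B f [B a]] f]] f]]
  [B f [B [B [B f [B f [B a]]] f] f]]

10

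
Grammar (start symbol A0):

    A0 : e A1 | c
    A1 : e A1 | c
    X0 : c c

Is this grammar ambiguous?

Unambiguous

Only A0, A1 are reachable from A0; ignoring the rest: Each reachable nonterminal has at most one production per leading terminal, and all productions are right-linear; the derivation is determined token-by-token.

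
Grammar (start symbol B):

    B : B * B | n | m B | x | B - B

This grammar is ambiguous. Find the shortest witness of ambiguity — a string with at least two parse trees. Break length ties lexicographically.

length 1: no string has ≥2 trees
length 2: no string has ≥2 trees
length 3: no string has ≥2 trees
length 4: m n * n has 2 parse trees

Two derivations of m n * n:
  B ⇒ B * B ⇒ m B * B ⇒ m n * B ⇒ m n * n
  B ⇒ m B ⇒ m B * B ⇒ m n * B ⇒ m n * n

m n * n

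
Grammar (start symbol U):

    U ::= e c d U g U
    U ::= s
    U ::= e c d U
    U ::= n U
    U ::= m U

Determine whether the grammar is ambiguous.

Witness: e c d e c d s g s

Derivation 1: U ⇒ e c d U g U ⇒ e c d e c d U g U ⇒ e c d e c d s g U ⇒ e c d e c d s g s
Derivation 2: U ⇒ e c d U ⇒ e c d e c d U g U ⇒ e c d e c d s g U ⇒ e c d e c d s g s

Two distinct leftmost derivations for the same string.

Ambiguous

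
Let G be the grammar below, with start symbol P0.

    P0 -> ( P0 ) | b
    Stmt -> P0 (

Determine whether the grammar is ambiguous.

(Stmt is unreachable from P0, so its rules don't affect L(P0).) L(P0) is { openⁿ atom closeⁿ : n ≥ 0 }. The bracket depth fixes n, and the derivation is forced at every step.

Unambiguous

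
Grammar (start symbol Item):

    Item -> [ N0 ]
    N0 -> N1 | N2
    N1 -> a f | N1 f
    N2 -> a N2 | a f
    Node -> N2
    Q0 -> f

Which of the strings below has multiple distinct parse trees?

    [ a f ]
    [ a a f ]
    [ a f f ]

[ a f ]

[ a f ]: 2 trees
[ a a f ]: 1 tree
[ a f f ]: 1 tree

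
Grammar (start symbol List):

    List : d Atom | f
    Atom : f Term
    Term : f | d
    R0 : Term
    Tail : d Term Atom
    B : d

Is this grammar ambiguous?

Unambiguous

Only List, Atom, Term are reachable from List; ignoring the rest: The reachable rules are right-linear with at most one rule per (nonterminal, next-terminal) pair. Each input token forces the next rule, so parsing is deterministic.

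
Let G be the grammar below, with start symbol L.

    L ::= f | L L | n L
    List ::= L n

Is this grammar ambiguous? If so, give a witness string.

Witness: f f f

Derivation 1: L ⇒ L L ⇒ f L ⇒ f L L ⇒ f f L ⇒ f f f
Derivation 2: L ⇒ L L ⇒ L L L ⇒ f L L ⇒ f f L ⇒ f f f

Two distinct leftmost derivations for the same string.

Ambiguous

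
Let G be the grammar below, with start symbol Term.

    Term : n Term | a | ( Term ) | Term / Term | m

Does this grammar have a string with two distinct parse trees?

Witness: n a / a

Derivation 1: Term ⇒ n Term ⇒ n Term / Term ⇒ n a / Term ⇒ n a / a
Derivation 2: Term ⇒ Term / Term ⇒ n Term / Term ⇒ n a / Term ⇒ n a / a

Two distinct leftmost derivations for the same string.

Ambiguous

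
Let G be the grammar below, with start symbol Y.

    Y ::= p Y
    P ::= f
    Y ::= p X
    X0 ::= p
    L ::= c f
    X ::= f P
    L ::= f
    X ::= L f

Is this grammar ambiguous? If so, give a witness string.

Ambiguous

Witness: p f f

Derivation 1: Y ⇒ p X ⇒ p f P ⇒ p f f
Derivation 2: Y ⇒ p X ⇒ p L f ⇒ p f f

Two distinct leftmost derivations for the same string.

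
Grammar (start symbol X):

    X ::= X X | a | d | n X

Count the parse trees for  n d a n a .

5

Parse trees for n d a n a:
  [X [X n [X d]] [X [X a] [X n [X a]]]]
  [X [X [X n [X d]] [X a]] [X n [X a]]]
  [X [X n [X [X d] [X a]]] [X n [X a]]]
  [X n [X [X d] [X [X a] [X n [X a]]]]]
  [X n [X [X [X d] [X a]] [X n [X a]]]]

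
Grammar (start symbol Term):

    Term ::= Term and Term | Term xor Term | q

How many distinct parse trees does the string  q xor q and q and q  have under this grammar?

Parse trees for q xor q and q and q:
  [Term [Term [Term q] xor [Term q]] and [Term [Term q] and [Term q]]]
  [Term [Term [Term [Term q] xor [Term q]] and [Term q]] and [Term q]]
  [Term [Term [Term q] xor [Term [Term q] and [Term q]]] and [Term q]]
  [Term [Term q] xor [Term [Term q] and [Term [Term q] and [Term q]]]]
  [Term [Term q] xor [Term [Term [Term q] and [Term q]] and [Term q]]]

5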